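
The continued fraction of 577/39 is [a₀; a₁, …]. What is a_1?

1

577 = 14·39 + 31   →  a_0 = 14
39 = 1·31 + 8   →  a_1 = 1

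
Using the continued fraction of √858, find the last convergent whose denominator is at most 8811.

123640/4221

√858 = [29; 3, 2, 3, 58, …] (period length 4).
Convergents:
  p_0/q_0 = 29/1
  p_1/q_1 = 88/3
  p_2/q_2 = 205/7
  p_3/q_3 = 703/24
  p_4/q_4 = 40979/1399
  p_5/q_5 = 123640/4221
  p_6/q_6 = 288259/9841
q_5 = 4221 ≤ 8811 < 9841 = q_6, so the answer is 123640/4221.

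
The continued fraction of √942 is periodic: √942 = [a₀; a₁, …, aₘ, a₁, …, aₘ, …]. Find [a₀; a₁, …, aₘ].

[30; 1, 2, 4, 20, 4, 2, 1, 60]

a₀ = ⌊√942⌋ = 30.
With m₀=0, d₀=1 and mₖ₊₁ = dₖaₖ − mₖ, dₖ₊₁ = (n − mₖ₊₁²)/dₖ, aₖ₊₁ = ⌊(a₀+mₖ₊₁)/dₖ₊₁⌋:
  k=1: m=30, d=42, a=1
  k=2: m=12, d=19, a=2
  k=3: m=26, d=14, a=4
  k=4: m=30, d=3, a=20
  k=5: m=30, d=14, a=4
  k=6: m=26, d=19, a=2
  k=7: m=12, d=42, a=1
  k=8: m=30, d=1, a=60
d=1 and a=2a₀=60 at k=8, so the next step gives (m, d) = (30, 42) again — its k=1 value — and the period has length 8.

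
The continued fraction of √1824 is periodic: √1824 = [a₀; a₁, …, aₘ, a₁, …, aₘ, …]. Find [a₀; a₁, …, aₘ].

[42; 1, 2, 2, 2, 1, 84]

a₀ = ⌊√1824⌋ = 42.
With m₀=0, d₀=1 and mₖ₊₁ = dₖaₖ − mₖ, dₖ₊₁ = (n − mₖ₊₁²)/dₖ, aₖ₊₁ = ⌊(a₀+mₖ₊₁)/dₖ₊₁⌋:
  k=1: m=42, d=60, a=1
  k=2: m=18, d=25, a=2
  k=3: m=32, d=32, a=2
  k=4: m=32, d=25, a=2
  k=5: m=18, d=60, a=1
  k=6: m=42, d=1, a=84
d=1 and a=2a₀=84 at k=6, so the next step gives (m, d) = (42, 60) again — its k=1 value — and the period has length 6.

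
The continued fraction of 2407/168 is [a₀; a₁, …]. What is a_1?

3

2407 = 14·168 + 55   →  a_0 = 14
168 = 3·55 + 3   →  a_1 = 3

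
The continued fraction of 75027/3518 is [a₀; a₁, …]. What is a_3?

75027 = 21·3518 + 1149   →  a_0 = 21
3518 = 3·1149 + 71   →  a_1 = 3
1149 = 16·71 + 13   →  a_2 = 16
71 = 5·13 + 6   →  a_3 = 5

5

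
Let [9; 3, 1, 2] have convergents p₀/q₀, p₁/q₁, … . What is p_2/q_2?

Using pₖ = aₖpₖ₋₁ + pₖ₋₂, qₖ = aₖqₖ₋₁ + qₖ₋₂ (with p₋₁=1, p₋₂=0, q₋₁=0, q₋₂=1):
  k=0: a=9, p=9, q=1
  k=1: a=3, p=28, q=3
  k=2: a=1, p=37, q=4

37/4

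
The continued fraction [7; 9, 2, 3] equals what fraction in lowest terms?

Fold from the inside: start with 3/1.
  2 + 1/3 = 7/3
  9 + 3/7 = 66/7
  7 + 7/66 = 469/66

469/66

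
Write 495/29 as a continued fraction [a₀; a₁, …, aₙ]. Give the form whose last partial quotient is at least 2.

[17; 14, 2]

495 = 17*29 + 2
29 = 14*2 + 1
2 = 2*1 + 0  (stop)
So 495/29 = [17; 14, 2].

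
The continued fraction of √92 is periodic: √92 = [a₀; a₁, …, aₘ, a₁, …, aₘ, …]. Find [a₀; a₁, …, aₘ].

[9; 1, 1, 2, 4, 2, 1, 1, 18]

a₀ = ⌊√92⌋ = 9.
With m₀=0, d₀=1 and mₖ₊₁ = dₖaₖ − mₖ, dₖ₊₁ = (n − mₖ₊₁²)/dₖ, aₖ₊₁ = ⌊(a₀+mₖ₊₁)/dₖ₊₁⌋:
  k=1: m=9, d=11, a=1
  k=2: m=2, d=8, a=1
  k=3: m=6, d=7, a=2
  k=4: m=8, d=4, a=4
  k=5: m=8, d=7, a=2
  k=6: m=6, d=8, a=1
  k=7: m=2, d=11, a=1
  k=8: m=9, d=1, a=18
d=1 and a=2a₀=18 at k=8, so the next step gives (m, d) = (9, 11) again — its k=1 value — and the period has length 8.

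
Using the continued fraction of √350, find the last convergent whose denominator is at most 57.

449/24

√350 = [18; 1, 2, 2, 2, 1, 36, …] (period length 6).
Convergents:
  p_0/q_0 = 18/1
  p_1/q_1 = 19/1
  p_2/q_2 = 56/3
  p_3/q_3 = 131/7
  p_4/q_4 = 318/17
  p_5/q_5 = 449/24
  p_6/q_6 = 16482/881
q_5 = 24 ≤ 57 < 881 = q_6, so the answer is 449/24.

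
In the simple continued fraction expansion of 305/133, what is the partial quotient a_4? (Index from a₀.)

305 = 2·133 + 39   →  a_0 = 2
133 = 3·39 + 16   →  a_1 = 3
39 = 2·16 + 7   →  a_2 = 2
16 = 2·7 + 2   →  a_3 = 2
7 = 3·2 + 1   →  a_4 = 3

3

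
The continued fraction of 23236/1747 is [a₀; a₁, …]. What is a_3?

23236 = 13·1747 + 525   →  a_0 = 13
1747 = 3·525 + 172   →  a_1 = 3
525 = 3·172 + 9   →  a_2 = 3
172 = 19·9 + 1   →  a_3 = 19

19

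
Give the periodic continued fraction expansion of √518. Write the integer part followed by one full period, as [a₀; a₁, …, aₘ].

[22; 1, 3, 6, 3, 1, 44]

a₀ = ⌊√518⌋ = 22.
With m₀=0, d₀=1 and mₖ₊₁ = dₖaₖ − mₖ, dₖ₊₁ = (n − mₖ₊₁²)/dₖ, aₖ₊₁ = ⌊(a₀+mₖ₊₁)/dₖ₊₁⌋:
  k=1: m=22, d=34, a=1
  k=2: m=12, d=11, a=3
  k=3: m=21, d=7, a=6
  k=4: m=21, d=11, a=3
  k=5: m=12, d=34, a=1
  k=6: m=22, d=1, a=44
d=1 and a=2a₀=44 at k=6, so the next step gives (m, d) = (22, 34) again — its k=1 value — and the period has length 6.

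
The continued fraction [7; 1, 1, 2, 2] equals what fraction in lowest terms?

91/12

Using pₖ = aₖpₖ₋₁ + pₖ₋₂ and qₖ = aₖqₖ₋₁ + qₖ₋₂:
  k=0: a=7, p=7, q=1
  k=1: a=1, p=8, q=1
  k=2: a=1, p=15, q=2
  k=3: a=2, p=38, q=5
  k=4: a=2, p=91, q=12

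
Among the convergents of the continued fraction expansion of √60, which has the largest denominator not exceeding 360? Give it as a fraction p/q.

√60 = [7; 1, 2, 1, 14, …] (period length 4).
Convergents:
  p_0/q_0 = 7/1
  p_1/q_1 = 8/1
  p_2/q_2 = 23/3
  p_3/q_3 = 31/4
  p_4/q_4 = 457/59
  p_5/q_5 = 488/63
  p_6/q_6 = 1433/185
  p_7/q_7 = 1921/248
  p_8/q_8 = 28327/3657
q_7 = 248 ≤ 360 < 3657 = q_8, so the answer is 1921/248.

1921/248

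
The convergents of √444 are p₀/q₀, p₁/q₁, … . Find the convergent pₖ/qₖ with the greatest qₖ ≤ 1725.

√444 = [21; 14, 42, …] (period length 2).
Convergents:
  p_0/q_0 = 21/1
  p_1/q_1 = 295/14
  p_2/q_2 = 12411/589
  p_3/q_3 = 174049/8260
q_2 = 589 ≤ 1725 < 8260 = q_3, so the answer is 12411/589.

12411/589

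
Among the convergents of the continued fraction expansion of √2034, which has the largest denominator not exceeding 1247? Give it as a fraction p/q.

40635/901

√2034 = [45; 10, 90, …] (period length 2).
Convergents:
  p_0/q_0 = 45/1
  p_1/q_1 = 451/10
  p_2/q_2 = 40635/901
  p_3/q_3 = 406801/9020
q_2 = 901 ≤ 1247 < 9020 = q_3, so the answer is 40635/901.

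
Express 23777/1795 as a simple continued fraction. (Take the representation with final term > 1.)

23777 = 13·1795 + 442
1795 = 4·442 + 27
442 = 16·27 + 10
27 = 2·10 + 7
10 = 1·7 + 3
7 = 2·3 + 1
3 = 3·1 + 0  (stop)
So 23777/1795 = [13; 4, 16, 2, 1, 2, 3].

[13; 4, 16, 2, 1, 2, 3]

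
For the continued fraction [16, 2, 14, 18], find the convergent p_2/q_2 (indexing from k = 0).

Using pₖ = aₖpₖ₋₁ + pₖ₋₂, qₖ = aₖqₖ₋₁ + qₖ₋₂ (with p₋₁=1, p₋₂=0, q₋₁=0, q₋₂=1):
  k=0: a=16, p=16, q=1
  k=1: a=2, p=33, q=2
  k=2: a=14, p=478, q=29

478/29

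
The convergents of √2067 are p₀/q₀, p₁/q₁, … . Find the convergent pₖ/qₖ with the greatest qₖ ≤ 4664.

115161/2533

√2067 = [45; 2, 6, 2, 90, …] (period length 4).
Convergents:
  p_0/q_0 = 45/1
  p_1/q_1 = 91/2
  p_2/q_2 = 591/13
  p_3/q_3 = 1273/28
  p_4/q_4 = 115161/2533
  p_5/q_5 = 231595/5094
q_4 = 2533 ≤ 4664 < 5094 = q_5, so the answer is 115161/2533.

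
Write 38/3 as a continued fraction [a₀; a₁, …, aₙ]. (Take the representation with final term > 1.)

[12; 1, 2]

38 = 12·3 + 2
3 = 1·2 + 1
2 = 2·1 + 0  (stop)
So 38/3 = [12; 1, 2].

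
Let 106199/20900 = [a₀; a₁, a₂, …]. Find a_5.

106199 = 5·20900 + 1699   →  a_0 = 5
20900 = 12·1699 + 512   →  a_1 = 12
1699 = 3·512 + 163   →  a_2 = 3
512 = 3·163 + 23   →  a_3 = 3
163 = 7·23 + 2   →  a_4 = 7
23 = 11·2 + 1   →  a_5 = 11

11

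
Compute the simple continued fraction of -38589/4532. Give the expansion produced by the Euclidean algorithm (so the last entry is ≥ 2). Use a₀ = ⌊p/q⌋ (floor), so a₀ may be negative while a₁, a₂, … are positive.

-38589 = -9*4532 + 2199
4532 = 2*2199 + 134
2199 = 16*134 + 55
134 = 2*55 + 24
55 = 2*24 + 7
24 = 3*7 + 3
7 = 2*3 + 1
3 = 3*1 + 0  (stop)
So -38589/4532 = [-9; 2, 16, 2, 2, 3, 2, 3].

[-9; 2, 16, 2, 2, 3, 2, 3]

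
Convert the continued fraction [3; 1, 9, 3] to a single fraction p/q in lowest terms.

121/31

Using pₖ = aₖpₖ₋₁ + pₖ₋₂ and qₖ = aₖqₖ₋₁ + qₖ₋₂:
  k=0: a=3, p=3, q=1
  k=1: a=1, p=4, q=1
  k=2: a=9, p=39, q=10
  k=3: a=3, p=121, q=31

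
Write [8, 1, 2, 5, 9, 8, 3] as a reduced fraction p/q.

Using pₖ = aₖpₖ₋₁ + pₖ₋₂ and qₖ = aₖqₖ₋₁ + qₖ₋₂:
  k=0: a=8, p=8, q=1
  k=1: a=1, p=9, q=1
  k=2: a=2, p=26, q=3
  k=3: a=5, p=139, q=16
  k=4: a=9, p=1277, q=147
  k=5: a=8, p=10355, q=1192
  k=6: a=3, p=32342, q=3723

32342/3723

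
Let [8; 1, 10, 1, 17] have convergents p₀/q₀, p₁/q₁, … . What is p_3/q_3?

Using pₖ = aₖpₖ₋₁ + pₖ₋₂, qₖ = aₖqₖ₋₁ + qₖ₋₂ (with p₋₁=1, p₋₂=0, q₋₁=0, q₋₂=1):
  k=0: a=8, p=8, q=1
  k=1: a=1, p=9, q=1
  k=2: a=10, p=98, q=11
  k=3: a=1, p=107, q=12

107/12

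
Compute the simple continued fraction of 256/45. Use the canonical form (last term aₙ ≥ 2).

[5; 1, 2, 4, 1, 2]

256 = 5·45 + 31
45 = 1·31 + 14
31 = 2·14 + 3
14 = 4·3 + 2
3 = 1·2 + 1
2 = 2·1 + 0  (stop)
So 256/45 = [5; 1, 2, 4, 1, 2].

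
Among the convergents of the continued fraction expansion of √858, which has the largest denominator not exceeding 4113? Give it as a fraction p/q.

√858 = [29; 3, 2, 3, 58, …] (period length 4).
Convergents:
  p_0/q_0 = 29/1
  p_1/q_1 = 88/3
  p_2/q_2 = 205/7
  p_3/q_3 = 703/24
  p_4/q_4 = 40979/1399
  p_5/q_5 = 123640/4221
q_4 = 1399 ≤ 4113 < 4221 = q_5, so the answer is 40979/1399.

40979/1399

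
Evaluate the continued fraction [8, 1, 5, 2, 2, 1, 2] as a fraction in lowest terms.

1079/122

Using pₖ = aₖpₖ₋₁ + pₖ₋₂ and qₖ = aₖqₖ₋₁ + qₖ₋₂:
  k=0: a=8, p=8, q=1
  k=1: a=1, p=9, q=1
  k=2: a=5, p=53, q=6
  k=3: a=2, p=115, q=13
  k=4: a=2, p=283, q=32
  k=5: a=1, p=398, q=45
  k=6: a=2, p=1079, q=122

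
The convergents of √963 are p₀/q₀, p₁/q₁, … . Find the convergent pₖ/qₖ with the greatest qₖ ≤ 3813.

59675/1923

√963 = [31; 31, 62, …] (period length 2).
Convergents:
  p_0/q_0 = 31/1
  p_1/q_1 = 962/31
  p_2/q_2 = 59675/1923
  p_3/q_3 = 1850887/59644
q_2 = 1923 ≤ 3813 < 59644 = q_3, so the answer is 59675/1923.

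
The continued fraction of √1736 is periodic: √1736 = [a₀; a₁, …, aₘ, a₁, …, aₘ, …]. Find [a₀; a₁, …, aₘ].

a₀ = ⌊√1736⌋ = 41.
With m₀=0, d₀=1 and mₖ₊₁ = dₖaₖ − mₖ, dₖ₊₁ = (n − mₖ₊₁²)/dₖ, aₖ₊₁ = ⌊(a₀+mₖ₊₁)/dₖ₊₁⌋:
  k=1: m=41, d=55, a=1
  k=2: m=14, d=28, a=1
  k=3: m=14, d=55, a=1
  k=4: m=41, d=1, a=82
d=1 and a=2a₀=82 at k=4, so the next step gives (m, d) = (41, 55) again — its k=1 value — and the period has length 4.

[41; 1, 1, 1, 82]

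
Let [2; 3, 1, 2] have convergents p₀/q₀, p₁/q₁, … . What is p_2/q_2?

Using pₖ = aₖpₖ₋₁ + pₖ₋₂, qₖ = aₖqₖ₋₁ + qₖ₋₂ (with p₋₁=1, p₋₂=0, q₋₁=0, q₋₂=1):
  k=0: a=2, p=2, q=1
  k=1: a=3, p=7, q=3
  k=2: a=1, p=9, q=4

9/4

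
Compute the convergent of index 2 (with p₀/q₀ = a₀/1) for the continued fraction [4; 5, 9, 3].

193/46

Using pₖ = aₖpₖ₋₁ + pₖ₋₂, qₖ = aₖqₖ₋₁ + qₖ₋₂ (with p₋₁=1, p₋₂=0, q₋₁=0, q₋₂=1):
  k=0: a=4, p=4, q=1
  k=1: a=5, p=21, q=5
  k=2: a=9, p=193, q=46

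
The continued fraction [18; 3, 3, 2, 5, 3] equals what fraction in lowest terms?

Fold from the inside: start with 3/1.
  5 + 1/3 = 16/3
  2 + 3/16 = 35/16
  3 + 16/35 = 121/35
  3 + 35/121 = 398/121
  18 + 121/398 = 7285/398

7285/398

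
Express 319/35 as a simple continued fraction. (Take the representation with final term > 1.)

319 = 9*35 + 4
35 = 8*4 + 3
4 = 1*3 + 1
3 = 3*1 + 0  (stop)
So 319/35 = [9; 8, 1, 3].

[9; 8, 1, 3]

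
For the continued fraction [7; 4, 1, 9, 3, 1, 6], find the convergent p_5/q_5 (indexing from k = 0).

Using pₖ = aₖpₖ₋₁ + pₖ₋₂, qₖ = aₖqₖ₋₁ + qₖ₋₂ (with p₋₁=1, p₋₂=0, q₋₁=0, q₋₂=1):
  k=0: a=7, p=7, q=1
  k=1: a=4, p=29, q=4
  k=2: a=1, p=36, q=5
  k=3: a=9, p=353, q=49
  k=4: a=3, p=1095, q=152
  k=5: a=1, p=1448, q=201

1448/201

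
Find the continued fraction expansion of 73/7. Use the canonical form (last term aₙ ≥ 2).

[10; 2, 3]

73 = 10·7 + 3
7 = 2·3 + 1
3 = 3·1 + 0  (stop)
So 73/7 = [10; 2, 3].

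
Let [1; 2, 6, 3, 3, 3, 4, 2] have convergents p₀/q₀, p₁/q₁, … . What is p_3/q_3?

60/41

Using pₖ = aₖpₖ₋₁ + pₖ₋₂, qₖ = aₖqₖ₋₁ + qₖ₋₂ (with p₋₁=1, p₋₂=0, q₋₁=0, q₋₂=1):
  k=0: a=1, p=1, q=1
  k=1: a=2, p=3, q=2
  k=2: a=6, p=19, q=13
  k=3: a=3, p=60, q=41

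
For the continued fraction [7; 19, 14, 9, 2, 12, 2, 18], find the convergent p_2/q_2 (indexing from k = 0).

1883/267

Using pₖ = aₖpₖ₋₁ + pₖ₋₂, qₖ = aₖqₖ₋₁ + qₖ₋₂ (with p₋₁=1, p₋₂=0, q₋₁=0, q₋₂=1):
  k=0: a=7, p=7, q=1
  k=1: a=19, p=134, q=19
  k=2: a=14, p=1883, q=267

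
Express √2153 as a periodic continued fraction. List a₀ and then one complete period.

[46; 2, 2, 92]

a₀ = ⌊√2153⌋ = 46.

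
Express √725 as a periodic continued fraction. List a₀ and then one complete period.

a₀ = ⌊√725⌋ = 26.
With m₀=0, d₀=1 and mₖ₊₁ = dₖaₖ − mₖ, dₖ₊₁ = (n − mₖ₊₁²)/dₖ, aₖ₊₁ = ⌊(a₀+mₖ₊₁)/dₖ₊₁⌋:
  k=1: m=26, d=49, a=1
  k=2: m=23, d=4, a=12
  k=3: m=25, d=25, a=2
  k=4: m=25, d=4, a=12
  k=5: m=23, d=49, a=1
  k=6: m=26, d=1, a=52
d=1 and a=2a₀=52 at k=6, so the next step gives (m, d) = (26, 49) again — its k=1 value — and the period has length 6.

[26; 1, 12, 2, 12, 1, 52]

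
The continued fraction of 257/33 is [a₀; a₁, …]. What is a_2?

3

257 = 7·33 + 26   →  a_0 = 7
33 = 1·26 + 7   →  a_1 = 1
26 = 3·7 + 5   →  a_2 = 3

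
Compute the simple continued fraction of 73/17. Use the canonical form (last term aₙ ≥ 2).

[4; 3, 2, 2]

73 = 4·17 + 5
17 = 3·5 + 2
5 = 2·2 + 1
2 = 2·1 + 0  (stop)
So 73/17 = [4; 3, 2, 2].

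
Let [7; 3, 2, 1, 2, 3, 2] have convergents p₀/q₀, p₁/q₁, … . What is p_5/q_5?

Using pₖ = aₖpₖ₋₁ + pₖ₋₂, qₖ = aₖqₖ₋₁ + qₖ₋₂ (with p₋₁=1, p₋₂=0, q₋₁=0, q₋₂=1):
  k=0: a=7, p=7, q=1
  k=1: a=3, p=22, q=3
  k=2: a=2, p=51, q=7
  k=3: a=1, p=73, q=10
  k=4: a=2, p=197, q=27
  k=5: a=3, p=664, q=91

664/91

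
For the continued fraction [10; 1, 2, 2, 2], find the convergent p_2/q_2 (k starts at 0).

Using pₖ = aₖpₖ₋₁ + pₖ₋₂, qₖ = aₖqₖ₋₁ + qₖ₋₂ (with p₋₁=1, p₋₂=0, q₋₁=0, q₋₂=1):
  k=0: a=10, p=10, q=1
  k=1: a=1, p=11, q=1
  k=2: a=2, p=32, q=3

32/3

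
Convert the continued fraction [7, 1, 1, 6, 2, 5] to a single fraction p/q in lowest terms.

Using pₖ = aₖpₖ₋₁ + pₖ₋₂ and qₖ = aₖqₖ₋₁ + qₖ₋₂:
  k=0: a=7, p=7, q=1
  k=1: a=1, p=8, q=1
  k=2: a=1, p=15, q=2
  k=3: a=6, p=98, q=13
  k=4: a=2, p=211, q=28
  k=5: a=5, p=1153, q=153

1153/153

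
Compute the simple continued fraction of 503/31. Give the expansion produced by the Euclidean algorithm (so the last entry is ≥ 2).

[16; 4, 2, 3]

503 = 16×31 + 7
31 = 4×7 + 3
7 = 2×3 + 1
3 = 3×1 + 0  (stop)
So 503/31 = [16; 4, 2, 3].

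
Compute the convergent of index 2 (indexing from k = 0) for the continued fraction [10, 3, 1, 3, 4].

41/4

Using pₖ = aₖpₖ₋₁ + pₖ₋₂, qₖ = aₖqₖ₋₁ + qₖ₋₂ (with p₋₁=1, p₋₂=0, q₋₁=0, q₋₂=1):
  k=0: a=10, p=10, q=1
  k=1: a=3, p=31, q=3
  k=2: a=1, p=41, q=4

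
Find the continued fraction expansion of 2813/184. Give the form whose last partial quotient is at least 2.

2813 = 15·184 + 53
184 = 3·53 + 25
53 = 2·25 + 3
25 = 8·3 + 1
3 = 3·1 + 0  (stop)
So 2813/184 = [15; 3, 2, 8, 3].

[15; 3, 2, 8, 3]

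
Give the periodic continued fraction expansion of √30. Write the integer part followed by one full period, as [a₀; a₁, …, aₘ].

[5; 2, 10]

a₀ = ⌊√30⌋ = 5.
With m₀=0, d₀=1 and mₖ₊₁ = dₖaₖ − mₖ, dₖ₊₁ = (n − mₖ₊₁²)/dₖ, aₖ₊₁ = ⌊(a₀+mₖ₊₁)/dₖ₊₁⌋:
  k=1: m=5, d=5, a=2
  k=2: m=5, d=1, a=10
d=1 and a=2a₀=10 at k=2, so the next step gives (m, d) = (5, 5) again — its k=1 value — and the period has length 2.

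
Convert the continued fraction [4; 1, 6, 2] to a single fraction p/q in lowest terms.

73/15

Using pₖ = aₖpₖ₋₁ + pₖ₋₂ and qₖ = aₖqₖ₋₁ + qₖ₋₂:
  k=0: a=4, p=4, q=1
  k=1: a=1, p=5, q=1
  k=2: a=6, p=34, q=7
  k=3: a=2, p=73, q=15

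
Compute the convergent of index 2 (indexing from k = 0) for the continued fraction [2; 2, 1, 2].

Using pₖ = aₖpₖ₋₁ + pₖ₋₂, qₖ = aₖqₖ₋₁ + qₖ₋₂ (with p₋₁=1, p₋₂=0, q₋₁=0, q₋₂=1):
  k=0: a=2, p=2, q=1
  k=1: a=2, p=5, q=2
  k=2: a=1, p=7, q=3

7/3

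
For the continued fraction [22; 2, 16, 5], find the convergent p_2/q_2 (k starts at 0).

Using pₖ = aₖpₖ₋₁ + pₖ₋₂, qₖ = aₖqₖ₋₁ + qₖ₋₂ (with p₋₁=1, p₋₂=0, q₋₁=0, q₋₂=1):
  k=0: a=22, p=22, q=1
  k=1: a=2, p=45, q=2
  k=2: a=16, p=742, q=33

742/33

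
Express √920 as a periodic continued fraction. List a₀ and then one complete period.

[30; 3, 60]

a₀ = ⌊√920⌋ = 30.
With m₀=0, d₀=1 and mₖ₊₁ = dₖaₖ − mₖ, dₖ₊₁ = (n − mₖ₊₁²)/dₖ, aₖ₊₁ = ⌊(a₀+mₖ₊₁)/dₖ₊₁⌋:
  k=1: m=30, d=20, a=3
  k=2: m=30, d=1, a=60
d=1 and a=2a₀=60 at k=2, so the next step gives (m, d) = (30, 20) again — its k=1 value — and the period has length 2.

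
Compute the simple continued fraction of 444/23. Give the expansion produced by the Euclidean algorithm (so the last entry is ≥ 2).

444 = 19*23 + 7
23 = 3*7 + 2
7 = 3*2 + 1
2 = 2*1 + 0  (stop)
So 444/23 = [19; 3, 3, 2].

[19; 3, 3, 2]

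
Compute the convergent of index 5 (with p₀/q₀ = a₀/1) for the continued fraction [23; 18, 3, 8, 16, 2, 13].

350983/15224

Using pₖ = aₖpₖ₋₁ + pₖ₋₂, qₖ = aₖqₖ₋₁ + qₖ₋₂ (with p₋₁=1, p₋₂=0, q₋₁=0, q₋₂=1):
  k=0: a=23, p=23, q=1
  k=1: a=18, p=415, q=18
  k=2: a=3, p=1268, q=55
  k=3: a=8, p=10559, q=458
  k=4: a=16, p=170212, q=7383
  k=5: a=2, p=350983, q=15224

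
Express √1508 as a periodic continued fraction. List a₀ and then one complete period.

[38; 1, 4, 1, 76]

a₀ = ⌊√1508⌋ = 38.
With m₀=0, d₀=1 and mₖ₊₁ = dₖaₖ − mₖ, dₖ₊₁ = (n − mₖ₊₁²)/dₖ, aₖ₊₁ = ⌊(a₀+mₖ₊₁)/dₖ₊₁⌋:
  k=1: m=38, d=64, a=1
  k=2: m=26, d=13, a=4
  k=3: m=26, d=64, a=1
  k=4: m=38, d=1, a=76
d=1 and a=2a₀=76 at k=4, so the next step gives (m, d) = (38, 64) again — its k=1 value — and the period has length 4.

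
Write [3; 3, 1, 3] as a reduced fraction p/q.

Using pₖ = aₖpₖ₋₁ + pₖ₋₂ and qₖ = aₖqₖ₋₁ + qₖ₋₂:
  k=0: a=3, p=3, q=1
  k=1: a=3, p=10, q=3
  k=2: a=1, p=13, q=4
  k=3: a=3, p=49, q=15

49/15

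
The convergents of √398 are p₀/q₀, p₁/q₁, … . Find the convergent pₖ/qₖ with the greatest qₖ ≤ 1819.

√398 = [19; 1, 18, 1, 38, …] (period length 4).
Convergents:
  p_0/q_0 = 19/1
  p_1/q_1 = 20/1
  p_2/q_2 = 379/19
  p_3/q_3 = 399/20
  p_4/q_4 = 15541/779
  p_5/q_5 = 15940/799
  p_6/q_6 = 302461/15161
q_5 = 799 ≤ 1819 < 15161 = q_6, so the answer is 15940/799.

15940/799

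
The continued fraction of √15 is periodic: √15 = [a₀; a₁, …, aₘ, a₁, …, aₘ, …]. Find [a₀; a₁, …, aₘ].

[3; 1, 6]

a₀ = ⌊√15⌋ = 3.
With m₀=0, d₀=1 and mₖ₊₁ = dₖaₖ − mₖ, dₖ₊₁ = (n − mₖ₊₁²)/dₖ, aₖ₊₁ = ⌊(a₀+mₖ₊₁)/dₖ₊₁⌋:
  k=1: m=3, d=6, a=1
  k=2: m=3, d=1, a=6
d=1 and a=2a₀=6 at k=2, so the next step gives (m, d) = (3, 6) again — its k=1 value — and the period has length 2.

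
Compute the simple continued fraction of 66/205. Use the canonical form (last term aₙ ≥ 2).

66 = 0×205 + 66
205 = 3×66 + 7
66 = 9×7 + 3
7 = 2×3 + 1
3 = 3×1 + 0  (stop)
So 66/205 = [0; 3, 9, 2, 3].

[0; 3, 9, 2, 3]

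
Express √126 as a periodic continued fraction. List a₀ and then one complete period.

[11; 4, 2, 4, 22]

a₀ = ⌊√126⌋ = 11.
With m₀=0, d₀=1 and mₖ₊₁ = dₖaₖ − mₖ, dₖ₊₁ = (n − mₖ₊₁²)/dₖ, aₖ₊₁ = ⌊(a₀+mₖ₊₁)/dₖ₊₁⌋:
  k=1: m=11, d=5, a=4
  k=2: m=9, d=9, a=2
  k=3: m=9, d=5, a=4
  k=4: m=11, d=1, a=22
d=1 and a=2a₀=22 at k=4, so the next step gives (m, d) = (11, 5) again — its k=1 value — and the period has length 4.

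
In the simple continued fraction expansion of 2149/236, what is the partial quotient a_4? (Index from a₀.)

2149 = 9·236 + 25   →  a_0 = 9
236 = 9·25 + 11   →  a_1 = 9
25 = 2·11 + 3   →  a_2 = 2
11 = 3·3 + 2   →  a_3 = 3
3 = 1·2 + 1   →  a_4 = 1

1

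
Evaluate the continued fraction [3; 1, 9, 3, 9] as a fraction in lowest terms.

1128/289

Fold from the inside: start with 9/1.
  3 + 1/9 = 28/9
  9 + 9/28 = 261/28
  1 + 28/261 = 289/261
  3 + 261/289 = 1128/289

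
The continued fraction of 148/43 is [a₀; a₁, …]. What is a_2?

148 = 3·43 + 19   →  a_0 = 3
43 = 2·19 + 5   →  a_1 = 2
19 = 3·5 + 4   →  a_2 = 3

3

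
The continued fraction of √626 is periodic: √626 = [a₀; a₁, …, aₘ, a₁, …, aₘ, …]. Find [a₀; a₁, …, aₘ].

[25; 50]

a₀ = ⌊√626⌋ = 25.
With m₀=0, d₀=1 and mₖ₊₁ = dₖaₖ − mₖ, dₖ₊₁ = (n − mₖ₊₁²)/dₖ, aₖ₊₁ = ⌊(a₀+mₖ₊₁)/dₖ₊₁⌋:
  k=1: m=25, d=1, a=50
d=1 and a=2a₀=50 at k=1, so the next step gives (m, d) = (25, 1) again — its k=1 value — and the period has length 1.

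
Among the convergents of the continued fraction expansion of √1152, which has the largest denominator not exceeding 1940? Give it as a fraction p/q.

39202/1155

√1152 = [33; 1, 15, 1, 66, …] (period length 4).
Convergents:
  p_0/q_0 = 33/1
  p_1/q_1 = 34/1
  p_2/q_2 = 543/16
  p_3/q_3 = 577/17
  p_4/q_4 = 38625/1138
  p_5/q_5 = 39202/1155
  p_6/q_6 = 626655/18463
q_5 = 1155 ≤ 1940 < 18463 = q_6, so the answer is 39202/1155.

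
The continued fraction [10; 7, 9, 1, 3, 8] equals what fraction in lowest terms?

23192/2287

Fold from the inside: start with 8/1.
  3 + 1/8 = 25/8
  1 + 8/25 = 33/25
  9 + 25/33 = 322/33
  7 + 33/322 = 2287/322
  10 + 322/2287 = 23192/2287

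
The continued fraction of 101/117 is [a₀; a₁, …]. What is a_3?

101 = 0·117 + 101   →  a_0 = 0
117 = 1·101 + 16   →  a_1 = 1
101 = 6·16 + 5   →  a_2 = 6
16 = 3·5 + 1   →  a_3 = 3

3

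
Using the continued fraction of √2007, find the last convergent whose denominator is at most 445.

19891/444

√2007 = [44; 1, 3, 1, 88, …] (period length 4).
Convergents:
  p_0/q_0 = 44/1
  p_1/q_1 = 45/1
  p_2/q_2 = 179/4
  p_3/q_3 = 224/5
  p_4/q_4 = 19891/444
  p_5/q_5 = 20115/449
q_4 = 444 ≤ 445 < 449 = q_5, so the answer is 19891/444.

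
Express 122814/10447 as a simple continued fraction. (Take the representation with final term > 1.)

[11; 1, 3, 10, 3, 11, 2, 3]

122814 = 11·10447 + 7897
10447 = 1·7897 + 2550
7897 = 3·2550 + 247
2550 = 10·247 + 80
247 = 3·80 + 7
80 = 11·7 + 3
7 = 2·3 + 1
3 = 3·1 + 0  (stop)
So 122814/10447 = [11; 1, 3, 10, 3, 11, 2, 3].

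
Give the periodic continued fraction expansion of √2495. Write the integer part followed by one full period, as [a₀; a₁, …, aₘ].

a₀ = ⌊√2495⌋ = 49.
With m₀=0, d₀=1 and mₖ₊₁ = dₖaₖ − mₖ, dₖ₊₁ = (n − mₖ₊₁²)/dₖ, aₖ₊₁ = ⌊(a₀+mₖ₊₁)/dₖ₊₁⌋:
  k=1: m=49, d=94, a=1
  k=2: m=45, d=5, a=18
  k=3: m=45, d=94, a=1
  k=4: m=49, d=1, a=98
d=1 and a=2a₀=98 at k=4, so the next step gives (m, d) = (49, 94) again — its k=1 value — and the period has length 4.

[49; 1, 18, 1, 98]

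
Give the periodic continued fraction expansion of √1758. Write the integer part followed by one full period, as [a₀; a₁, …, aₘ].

a₀ = ⌊√1758⌋ = 41.
With m₀=0, d₀=1 and mₖ₊₁ = dₖaₖ − mₖ, dₖ₊₁ = (n − mₖ₊₁²)/dₖ, aₖ₊₁ = ⌊(a₀+mₖ₊₁)/dₖ₊₁⌋:
  k=1: m=41, d=77, a=1
  k=2: m=36, d=6, a=12
  k=3: m=36, d=77, a=1
  k=4: m=41, d=1, a=82
d=1 and a=2a₀=82 at k=4, so the next step gives (m, d) = (41, 77) again — its k=1 value — and the period has length 4.

[41; 1, 12, 1, 82]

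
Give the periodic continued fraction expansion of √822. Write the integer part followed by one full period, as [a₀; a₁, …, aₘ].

[28; 1, 2, 28, 2, 1, 56]

a₀ = ⌊√822⌋ = 28.
With m₀=0, d₀=1 and mₖ₊₁ = dₖaₖ − mₖ, dₖ₊₁ = (n − mₖ₊₁²)/dₖ, aₖ₊₁ = ⌊(a₀+mₖ₊₁)/dₖ₊₁⌋:
  k=1: m=28, d=38, a=1
  k=2: m=10, d=19, a=2
  k=3: m=28, d=2, a=28
  k=4: m=28, d=19, a=2
  k=5: m=10, d=38, a=1
  k=6: m=28, d=1, a=56
d=1 and a=2a₀=56 at k=6, so the next step gives (m, d) = (28, 38) again — its k=1 value — and the period has length 6.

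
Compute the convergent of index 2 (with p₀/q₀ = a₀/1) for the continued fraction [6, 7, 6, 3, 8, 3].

264/43

Using pₖ = aₖpₖ₋₁ + pₖ₋₂, qₖ = aₖqₖ₋₁ + qₖ₋₂ (with p₋₁=1, p₋₂=0, q₋₁=0, q₋₂=1):
  k=0: a=6, p=6, q=1
  k=1: a=7, p=43, q=7
  k=2: a=6, p=264, q=43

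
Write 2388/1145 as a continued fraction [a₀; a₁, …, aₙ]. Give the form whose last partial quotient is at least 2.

2388 = 2×1145 + 98
1145 = 11×98 + 67
98 = 1×67 + 31
67 = 2×31 + 5
31 = 6×5 + 1
5 = 5×1 + 0  (stop)
So 2388/1145 = [2; 11, 1, 2, 6, 5].

[2; 11, 1, 2, 6, 5]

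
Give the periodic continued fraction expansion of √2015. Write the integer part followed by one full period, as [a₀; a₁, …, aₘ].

a₀ = ⌊√2015⌋ = 44.
With m₀=0, d₀=1 and mₖ₊₁ = dₖaₖ − mₖ, dₖ₊₁ = (n − mₖ₊₁²)/dₖ, aₖ₊₁ = ⌊(a₀+mₖ₊₁)/dₖ₊₁⌋:
  k=1: m=44, d=79, a=1
  k=2: m=35, d=10, a=7
  k=3: m=35, d=79, a=1
  k=4: m=44, d=1, a=88
d=1 and a=2a₀=88 at k=4, so the next step gives (m, d) = (44, 79) again — its k=1 value — and the period has length 4.

[44; 1, 7, 1, 88]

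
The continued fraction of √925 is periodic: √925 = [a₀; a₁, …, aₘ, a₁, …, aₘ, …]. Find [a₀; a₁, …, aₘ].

a₀ = ⌊√925⌋ = 30.
With m₀=0, d₀=1 and mₖ₊₁ = dₖaₖ − mₖ, dₖ₊₁ = (n − mₖ₊₁²)/dₖ, aₖ₊₁ = ⌊(a₀+mₖ₊₁)/dₖ₊₁⌋:
  k=1: m=30, d=25, a=2
  k=2: m=20, d=21, a=2
  k=3: m=22, d=21, a=2
  k=4: m=20, d=25, a=2
  k=5: m=30, d=1, a=60
d=1 and a=2a₀=60 at k=5, so the next step gives (m, d) = (30, 25) again — its k=1 value — and the period has length 5.

[30; 2, 2, 2, 2, 60]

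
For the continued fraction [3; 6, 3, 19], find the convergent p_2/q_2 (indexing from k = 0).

60/19

Using pₖ = aₖpₖ₋₁ + pₖ₋₂, qₖ = aₖqₖ₋₁ + qₖ₋₂ (with p₋₁=1, p₋₂=0, q₋₁=0, q₋₂=1):
  k=0: a=3, p=3, q=1
  k=1: a=6, p=19, q=6
  k=2: a=3, p=60, q=19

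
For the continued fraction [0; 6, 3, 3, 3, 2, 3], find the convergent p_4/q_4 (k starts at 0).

33/208

Using pₖ = aₖpₖ₋₁ + pₖ₋₂, qₖ = aₖqₖ₋₁ + qₖ₋₂ (with p₋₁=1, p₋₂=0, q₋₁=0, q₋₂=1):
  k=0: a=0, p=0, q=1
  k=1: a=6, p=1, q=6
  k=2: a=3, p=3, q=19
  k=3: a=3, p=10, q=63
  k=4: a=3, p=33, q=208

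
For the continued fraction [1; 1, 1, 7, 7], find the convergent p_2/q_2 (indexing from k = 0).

Using pₖ = aₖpₖ₋₁ + pₖ₋₂, qₖ = aₖqₖ₋₁ + qₖ₋₂ (with p₋₁=1, p₋₂=0, q₋₁=0, q₋₂=1):
  k=0: a=1, p=1, q=1
  k=1: a=1, p=2, q=1
  k=2: a=1, p=3, q=2

3/2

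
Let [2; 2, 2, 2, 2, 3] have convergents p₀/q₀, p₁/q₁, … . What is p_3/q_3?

29/12

Using pₖ = aₖpₖ₋₁ + pₖ₋₂, qₖ = aₖqₖ₋₁ + qₖ₋₂ (with p₋₁=1, p₋₂=0, q₋₁=0, q₋₂=1):
  k=0: a=2, p=2, q=1
  k=1: a=2, p=5, q=2
  k=2: a=2, p=12, q=5
  k=3: a=2, p=29, q=12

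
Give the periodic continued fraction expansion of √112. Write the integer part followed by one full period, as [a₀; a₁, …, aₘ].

[10; 1, 1, 2, 1, 1, 20]

a₀ = ⌊√112⌋ = 10.
With m₀=0, d₀=1 and mₖ₊₁ = dₖaₖ − mₖ, dₖ₊₁ = (n − mₖ₊₁²)/dₖ, aₖ₊₁ = ⌊(a₀+mₖ₊₁)/dₖ₊₁⌋:
  k=1: m=10, d=12, a=1
  k=2: m=2, d=9, a=1
  k=3: m=7, d=7, a=2
  k=4: m=7, d=9, a=1
  k=5: m=2, d=12, a=1
  k=6: m=10, d=1, a=20
d=1 and a=2a₀=20 at k=6, so the next step gives (m, d) = (10, 12) again — its k=1 value — and the period has length 6.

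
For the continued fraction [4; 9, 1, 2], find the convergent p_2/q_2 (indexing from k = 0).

Using pₖ = aₖpₖ₋₁ + pₖ₋₂, qₖ = aₖqₖ₋₁ + qₖ₋₂ (with p₋₁=1, p₋₂=0, q₋₁=0, q₋₂=1):
  k=0: a=4, p=4, q=1
  k=1: a=9, p=37, q=9
  k=2: a=1, p=41, q=10

41/10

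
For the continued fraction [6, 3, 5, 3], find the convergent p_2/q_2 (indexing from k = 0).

Using pₖ = aₖpₖ₋₁ + pₖ₋₂, qₖ = aₖqₖ₋₁ + qₖ₋₂ (with p₋₁=1, p₋₂=0, q₋₁=0, q₋₂=1):
  k=0: a=6, p=6, q=1
  k=1: a=3, p=19, q=3
  k=2: a=5, p=101, q=16

101/16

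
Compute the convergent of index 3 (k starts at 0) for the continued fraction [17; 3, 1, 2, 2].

190/11

Using pₖ = aₖpₖ₋₁ + pₖ₋₂, qₖ = aₖqₖ₋₁ + qₖ₋₂ (with p₋₁=1, p₋₂=0, q₋₁=0, q₋₂=1):
  k=0: a=17, p=17, q=1
  k=1: a=3, p=52, q=3
  k=2: a=1, p=69, q=4
  k=3: a=2, p=190, q=11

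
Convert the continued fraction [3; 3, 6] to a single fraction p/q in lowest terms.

63/19

Using pₖ = aₖpₖ₋₁ + pₖ₋₂ and qₖ = aₖqₖ₋₁ + qₖ₋₂:
  k=0: a=3, p=3, q=1
  k=1: a=3, p=10, q=3
  k=2: a=6, p=63, q=19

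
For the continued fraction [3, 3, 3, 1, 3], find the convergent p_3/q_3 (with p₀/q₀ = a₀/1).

Using pₖ = aₖpₖ₋₁ + pₖ₋₂, qₖ = aₖqₖ₋₁ + qₖ₋₂ (with p₋₁=1, p₋₂=0, q₋₁=0, q₋₂=1):
  k=0: a=3, p=3, q=1
  k=1: a=3, p=10, q=3
  k=2: a=3, p=33, q=10
  k=3: a=1, p=43, q=13

43/13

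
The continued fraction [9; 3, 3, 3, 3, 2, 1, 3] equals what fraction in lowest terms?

12382/1331

Using pₖ = aₖpₖ₋₁ + pₖ₋₂ and qₖ = aₖqₖ₋₁ + qₖ₋₂:
  k=0: a=9, p=9, q=1
  k=1: a=3, p=28, q=3
  k=2: a=3, p=93, q=10
  k=3: a=3, p=307, q=33
  k=4: a=3, p=1014, q=109
  k=5: a=2, p=2335, q=251
  k=6: a=1, p=3349, q=360
  k=7: a=3, p=12382, q=1331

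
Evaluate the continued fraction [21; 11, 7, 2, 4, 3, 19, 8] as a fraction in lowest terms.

Using pₖ = aₖpₖ₋₁ + pₖ₋₂ and qₖ = aₖqₖ₋₁ + qₖ₋₂:
  k=0: a=21, p=21, q=1
  k=1: a=11, p=232, q=11
  k=2: a=7, p=1645, q=78
  k=3: a=2, p=3522, q=167
  k=4: a=4, p=15733, q=746
  k=5: a=3, p=50721, q=2405
  k=6: a=19, p=979432, q=46441
  k=7: a=8, p=7886177, q=373933

7886177/373933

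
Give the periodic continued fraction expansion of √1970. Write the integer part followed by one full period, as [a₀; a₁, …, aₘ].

[44; 2, 1, 1, 2, 88]

a₀ = ⌊√1970⌋ = 44.
With m₀=0, d₀=1 and mₖ₊₁ = dₖaₖ − mₖ, dₖ₊₁ = (n − mₖ₊₁²)/dₖ, aₖ₊₁ = ⌊(a₀+mₖ₊₁)/dₖ₊₁⌋:
  k=1: m=44, d=34, a=2
  k=2: m=24, d=41, a=1
  k=3: m=17, d=41, a=1
  k=4: m=24, d=34, a=2
  k=5: m=44, d=1, a=88
d=1 and a=2a₀=88 at k=5, so the next step gives (m, d) = (44, 34) again — its k=1 value — and the period has length 5.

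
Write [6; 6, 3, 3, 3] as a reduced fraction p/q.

Using pₖ = aₖpₖ₋₁ + pₖ₋₂ and qₖ = aₖqₖ₋₁ + qₖ₋₂:
  k=0: a=6, p=6, q=1
  k=1: a=6, p=37, q=6
  k=2: a=3, p=117, q=19
  k=3: a=3, p=388, q=63
  k=4: a=3, p=1281, q=208

1281/208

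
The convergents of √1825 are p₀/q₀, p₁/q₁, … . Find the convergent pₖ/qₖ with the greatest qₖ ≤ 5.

171/4

√1825 = [42; 1, 2, 1, 1, 2, 1, 84, …] (period length 7).
Convergents:
  p_0/q_0 = 42/1
  p_1/q_1 = 43/1
  p_2/q_2 = 128/3
  p_3/q_3 = 171/4
  p_4/q_4 = 299/7
q_3 = 4 ≤ 5 < 7 = q_4, so the answer is 171/4.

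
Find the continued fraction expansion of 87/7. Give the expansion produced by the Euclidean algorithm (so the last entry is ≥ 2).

87 = 12·7 + 3
7 = 2·3 + 1
3 = 3·1 + 0  (stop)
So 87/7 = [12; 2, 3].

[12; 2, 3]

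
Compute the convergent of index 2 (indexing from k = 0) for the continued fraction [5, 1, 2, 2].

Using pₖ = aₖpₖ₋₁ + pₖ₋₂, qₖ = aₖqₖ₋₁ + qₖ₋₂ (with p₋₁=1, p₋₂=0, q₋₁=0, q₋₂=1):
  k=0: a=5, p=5, q=1
  k=1: a=1, p=6, q=1
  k=2: a=2, p=17, q=3

17/3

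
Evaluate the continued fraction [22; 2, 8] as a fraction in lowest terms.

382/17

Fold from the inside: start with 8/1.
  2 + 1/8 = 17/8
  22 + 8/17 = 382/17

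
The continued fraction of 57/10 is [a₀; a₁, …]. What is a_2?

2

57 = 5·10 + 7   →  a_0 = 5
10 = 1·7 + 3   →  a_1 = 1
7 = 2·3 + 1   →  a_2 = 2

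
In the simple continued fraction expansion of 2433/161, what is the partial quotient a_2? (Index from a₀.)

1

2433 = 15·161 + 18   →  a_0 = 15
161 = 8·18 + 17   →  a_1 = 8
18 = 1·17 + 1   →  a_2 = 1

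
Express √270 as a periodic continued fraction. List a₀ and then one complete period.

[16; 2, 3, 6, 3, 2, 32]

a₀ = ⌊√270⌋ = 16.
With m₀=0, d₀=1 and mₖ₊₁ = dₖaₖ − mₖ, dₖ₊₁ = (n − mₖ₊₁²)/dₖ, aₖ₊₁ = ⌊(a₀+mₖ₊₁)/dₖ₊₁⌋:
  k=1: m=16, d=14, a=2
  k=2: m=12, d=9, a=3
  k=3: m=15, d=5, a=6
  k=4: m=15, d=9, a=3
  k=5: m=12, d=14, a=2
  k=6: m=16, d=1, a=32
d=1 and a=2a₀=32 at k=6, so the next step gives (m, d) = (16, 14) again — its k=1 value — and the period has length 6.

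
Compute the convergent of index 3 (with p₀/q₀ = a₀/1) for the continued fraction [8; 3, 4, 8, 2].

889/107

Using pₖ = aₖpₖ₋₁ + pₖ₋₂, qₖ = aₖqₖ₋₁ + qₖ₋₂ (with p₋₁=1, p₋₂=0, q₋₁=0, q₋₂=1):
  k=0: a=8, p=8, q=1
  k=1: a=3, p=25, q=3
  k=2: a=4, p=108, q=13
  k=3: a=8, p=889, q=107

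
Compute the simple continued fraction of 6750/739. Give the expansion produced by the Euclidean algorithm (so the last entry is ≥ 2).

[9; 7, 2, 6, 1, 1, 3]

6750 = 9*739 + 99
739 = 7*99 + 46
99 = 2*46 + 7
46 = 6*7 + 4
7 = 1*4 + 3
4 = 1*3 + 1
3 = 3*1 + 0  (stop)
So 6750/739 = [9; 7, 2, 6, 1, 1, 3].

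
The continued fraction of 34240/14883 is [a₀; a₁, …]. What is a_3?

16

34240 = 2·14883 + 4474   →  a_0 = 2
14883 = 3·4474 + 1461   →  a_1 = 3
4474 = 3·1461 + 91   →  a_2 = 3
1461 = 16·91 + 5   →  a_3 = 16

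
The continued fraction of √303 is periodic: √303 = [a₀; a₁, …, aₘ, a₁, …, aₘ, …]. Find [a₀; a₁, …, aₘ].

a₀ = ⌊√303⌋ = 17.
With m₀=0, d₀=1 and mₖ₊₁ = dₖaₖ − mₖ, dₖ₊₁ = (n − mₖ₊₁²)/dₖ, aₖ₊₁ = ⌊(a₀+mₖ₊₁)/dₖ₊₁⌋:
  k=1: m=17, d=14, a=2
  k=2: m=11, d=13, a=2
  k=3: m=15, d=6, a=5
  k=4: m=15, d=13, a=2
  k=5: m=11, d=14, a=2
  k=6: m=17, d=1, a=34
d=1 and a=2a₀=34 at k=6, so the next step gives (m, d) = (17, 14) again — its k=1 value — and the period has length 6.

[17; 2, 2, 5, 2, 2, 34]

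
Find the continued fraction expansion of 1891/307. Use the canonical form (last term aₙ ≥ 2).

[6; 6, 3, 1, 3, 3]

1891 = 6·307 + 49
307 = 6·49 + 13
49 = 3·13 + 10
13 = 1·10 + 3
10 = 3·3 + 1
3 = 3·1 + 0  (stop)
So 1891/307 = [6; 6, 3, 1, 3, 3].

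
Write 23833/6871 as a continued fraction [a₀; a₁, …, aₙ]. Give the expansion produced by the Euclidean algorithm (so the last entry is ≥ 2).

23833 = 3*6871 + 3220
6871 = 2*3220 + 431
3220 = 7*431 + 203
431 = 2*203 + 25
203 = 8*25 + 3
25 = 8*3 + 1
3 = 3*1 + 0  (stop)
So 23833/6871 = [3; 2, 7, 2, 8, 8, 3].

[3; 2, 7, 2, 8, 8, 3]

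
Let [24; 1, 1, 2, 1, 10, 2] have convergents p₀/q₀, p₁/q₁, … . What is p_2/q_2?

49/2

Using pₖ = aₖpₖ₋₁ + pₖ₋₂, qₖ = aₖqₖ₋₁ + qₖ₋₂ (with p₋₁=1, p₋₂=0, q₋₁=0, q₋₂=1):
  k=0: a=24, p=24, q=1
  k=1: a=1, p=25, q=1
  k=2: a=1, p=49, q=2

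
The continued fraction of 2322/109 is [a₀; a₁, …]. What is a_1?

3

2322 = 21·109 + 33   →  a_0 = 21
109 = 3·33 + 10   →  a_1 = 3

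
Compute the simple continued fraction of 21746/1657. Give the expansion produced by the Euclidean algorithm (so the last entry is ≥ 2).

[13; 8, 12, 17]

21746 = 13×1657 + 205
1657 = 8×205 + 17
205 = 12×17 + 1
17 = 17×1 + 0  (stop)
So 21746/1657 = [13; 8, 12, 17].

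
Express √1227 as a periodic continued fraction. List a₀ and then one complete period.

[35; 35, 70]

a₀ = ⌊√1227⌋ = 35.
With m₀=0, d₀=1 and mₖ₊₁ = dₖaₖ − mₖ, dₖ₊₁ = (n − mₖ₊₁²)/dₖ, aₖ₊₁ = ⌊(a₀+mₖ₊₁)/dₖ₊₁⌋:
  k=1: m=35, d=2, a=35
  k=2: m=35, d=1, a=70
d=1 and a=2a₀=70 at k=2, so the next step gives (m, d) = (35, 2) again — its k=1 value — and the period has length 2.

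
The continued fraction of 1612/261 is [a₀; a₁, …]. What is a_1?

5

1612 = 6·261 + 46   →  a_0 = 6
261 = 5·46 + 31   →  a_1 = 5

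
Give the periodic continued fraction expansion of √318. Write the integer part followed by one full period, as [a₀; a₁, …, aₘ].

[17; 1, 4, 1, 34]

a₀ = ⌊√318⌋ = 17.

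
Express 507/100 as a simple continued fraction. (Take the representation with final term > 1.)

507 = 5·100 + 7
100 = 14·7 + 2
7 = 3·2 + 1
2 = 2·1 + 0  (stop)
So 507/100 = [5; 14, 3, 2].

[5; 14, 3, 2]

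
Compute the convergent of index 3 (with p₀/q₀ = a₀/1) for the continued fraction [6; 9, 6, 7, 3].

2407/394

Using pₖ = aₖpₖ₋₁ + pₖ₋₂, qₖ = aₖqₖ₋₁ + qₖ₋₂ (with p₋₁=1, p₋₂=0, q₋₁=0, q₋₂=1):
  k=0: a=6, p=6, q=1
  k=1: a=9, p=55, q=9
  k=2: a=6, p=336, q=55
  k=3: a=7, p=2407, q=394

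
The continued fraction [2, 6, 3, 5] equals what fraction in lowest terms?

218/101

Fold from the inside: start with 5/1.
  3 + 1/5 = 16/5
  6 + 5/16 = 101/16
  2 + 16/101 = 218/101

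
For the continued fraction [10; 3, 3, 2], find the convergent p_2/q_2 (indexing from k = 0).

Using pₖ = aₖpₖ₋₁ + pₖ₋₂, qₖ = aₖqₖ₋₁ + qₖ₋₂ (with p₋₁=1, p₋₂=0, q₋₁=0, q₋₂=1):
  k=0: a=10, p=10, q=1
  k=1: a=3, p=31, q=3
  k=2: a=3, p=103, q=10

103/10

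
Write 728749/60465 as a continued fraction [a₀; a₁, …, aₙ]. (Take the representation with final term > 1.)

[12; 19, 12, 2, 10, 12]

728749 = 12*60465 + 3169
60465 = 19*3169 + 254
3169 = 12*254 + 121
254 = 2*121 + 12
121 = 10*12 + 1
12 = 12*1 + 0  (stop)
So 728749/60465 = [12; 19, 12, 2, 10, 12].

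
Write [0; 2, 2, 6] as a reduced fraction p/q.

Using pₖ = aₖpₖ₋₁ + pₖ₋₂ and qₖ = aₖqₖ₋₁ + qₖ₋₂:
  k=0: a=0, p=0, q=1
  k=1: a=2, p=1, q=2
  k=2: a=2, p=2, q=5
  k=3: a=6, p=13, q=32

13/32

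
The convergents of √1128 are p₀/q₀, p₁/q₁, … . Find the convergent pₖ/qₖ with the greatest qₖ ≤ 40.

974/29

√1128 = [33; 1, 1, 2, 2, 2, 1, 1, 66, …] (period length 8).
Convergents:
  p_0/q_0 = 33/1
  p_1/q_1 = 34/1
  p_2/q_2 = 67/2
  p_3/q_3 = 168/5
  p_4/q_4 = 403/12
  p_5/q_5 = 974/29
  p_6/q_6 = 1377/41
q_5 = 29 ≤ 40 < 41 = q_6, so the answer is 974/29.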